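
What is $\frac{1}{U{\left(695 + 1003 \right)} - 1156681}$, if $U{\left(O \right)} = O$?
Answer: $- \frac{1}{1154983} \approx -8.6581 \cdot 10^{-7}$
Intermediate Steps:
$\frac{1}{U{\left(695 + 1003 \right)} - 1156681} = \frac{1}{\left(695 + 1003\right) - 1156681} = \frac{1}{1698 - 1156681} = \frac{1}{-1154983} = - \frac{1}{1154983}$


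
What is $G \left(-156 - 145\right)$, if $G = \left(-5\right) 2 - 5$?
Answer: $4515$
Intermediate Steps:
$G = -15$ ($G = -10 - 5 = -15$)
$G \left(-156 - 145\right) = - 15 \left(-156 - 145\right) = \left(-15\right) \left(-301\right) = 4515$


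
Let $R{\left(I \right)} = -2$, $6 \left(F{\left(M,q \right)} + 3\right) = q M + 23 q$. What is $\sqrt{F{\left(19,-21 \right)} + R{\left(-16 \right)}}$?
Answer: $2 i \sqrt{38} \approx 12.329 i$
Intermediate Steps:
$F{\left(M,q \right)} = -3 + \frac{23 q}{6} + \frac{M q}{6}$ ($F{\left(M,q \right)} = -3 + \frac{q M + 23 q}{6} = -3 + \frac{M q + 23 q}{6} = -3 + \frac{23 q + M q}{6} = -3 + \left(\frac{23 q}{6} + \frac{M q}{6}\right) = -3 + \frac{23 q}{6} + \frac{M q}{6}$)
$\sqrt{F{\left(19,-21 \right)} + R{\left(-16 \right)}} = \sqrt{\left(-3 + \frac{23}{6} \left(-21\right) + \frac{1}{6} \cdot 19 \left(-21\right)\right) - 2} = \sqrt{\left(-3 - \frac{161}{2} - \frac{133}{2}\right) - 2} = \sqrt{-150 - 2} = \sqrt{-152} = 2 i \sqrt{38}$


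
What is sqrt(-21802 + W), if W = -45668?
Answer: I*sqrt(67470) ≈ 259.75*I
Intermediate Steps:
sqrt(-21802 + W) = sqrt(-21802 - 45668) = sqrt(-67470) = I*sqrt(67470)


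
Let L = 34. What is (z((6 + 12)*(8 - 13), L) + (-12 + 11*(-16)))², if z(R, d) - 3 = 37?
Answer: 21904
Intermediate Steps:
z(R, d) = 40 (z(R, d) = 3 + 37 = 40)
(z((6 + 12)*(8 - 13), L) + (-12 + 11*(-16)))² = (40 + (-12 + 11*(-16)))² = (40 + (-12 - 176))² = (40 - 188)² = (-148)² = 21904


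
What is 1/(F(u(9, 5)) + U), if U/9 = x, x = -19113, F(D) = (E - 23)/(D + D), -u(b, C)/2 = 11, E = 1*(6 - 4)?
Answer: -44/7568727 ≈ -5.8134e-6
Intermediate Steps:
E = 2 (E = 1*2 = 2)
u(b, C) = -22 (u(b, C) = -2*11 = -22)
F(D) = -21/(2*D) (F(D) = (2 - 23)/(D + D) = -21*1/(2*D) = -21/(2*D))
U = -172017 (U = 9*(-19113) = -172017)
1/(F(u(9, 5)) + U) = 1/(-21/2/(-22) - 172017) = 1/(-21/2*(-1/22) - 172017) = 1/(21/44 - 172017) = 1/(-7568727/44) = -44/7568727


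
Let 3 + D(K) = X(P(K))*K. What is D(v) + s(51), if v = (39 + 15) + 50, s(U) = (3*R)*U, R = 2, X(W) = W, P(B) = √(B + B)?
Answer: 303 + 416*√13 ≈ 1802.9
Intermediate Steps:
P(B) = √2*√B (P(B) = √(2*B) = √2*√B)
s(U) = 6*U (s(U) = (3*2)*U = 6*U)
v = 104 (v = 54 + 50 = 104)
D(K) = -3 + √2*K^(3/2) (D(K) = -3 + (√2*√K)*K = -3 + √2*K^(3/2))
D(v) + s(51) = (-3 + √2*104^(3/2)) + 6*51 = (-3 + √2*(208*√26)) + 306 = (-3 + 416*√13) + 306 = 303 + 416*√13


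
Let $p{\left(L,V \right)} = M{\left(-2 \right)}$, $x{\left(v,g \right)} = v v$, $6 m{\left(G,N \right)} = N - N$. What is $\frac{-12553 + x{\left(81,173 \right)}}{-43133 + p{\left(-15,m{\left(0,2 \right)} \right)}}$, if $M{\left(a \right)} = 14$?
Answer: $\frac{5992}{43119} \approx 0.13896$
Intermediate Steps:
$m{\left(G,N \right)} = 0$ ($m{\left(G,N \right)} = \frac{N - N}{6} = \frac{1}{6} \cdot 0 = 0$)
$x{\left(v,g \right)} = v^{2}$
$p{\left(L,V \right)} = 14$
$\frac{-12553 + x{\left(81,173 \right)}}{-43133 + p{\left(-15,m{\left(0,2 \right)} \right)}} = \frac{-12553 + 81^{2}}{-43133 + 14} = \frac{-12553 + 6561}{-43119} = \left(-5992\right) \left(- \frac{1}{43119}\right) = \frac{5992}{43119}$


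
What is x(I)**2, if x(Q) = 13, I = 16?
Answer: 169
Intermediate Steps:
x(I)**2 = 13**2 = 169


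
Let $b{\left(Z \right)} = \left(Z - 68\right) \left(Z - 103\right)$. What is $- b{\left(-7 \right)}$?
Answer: $-8250$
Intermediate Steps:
$b{\left(Z \right)} = \left(-103 + Z\right) \left(-68 + Z\right)$ ($b{\left(Z \right)} = \left(-68 + Z\right) \left(-103 + Z\right) = \left(-103 + Z\right) \left(-68 + Z\right)$)
$- b{\left(-7 \right)} = - (7004 + \left(-7\right)^{2} - -1197) = - (7004 + 49 + 1197) = \left(-1\right) 8250 = -8250$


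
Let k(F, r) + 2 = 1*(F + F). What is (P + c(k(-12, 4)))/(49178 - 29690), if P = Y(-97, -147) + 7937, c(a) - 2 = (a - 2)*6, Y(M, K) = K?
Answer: 953/2436 ≈ 0.39122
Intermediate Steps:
k(F, r) = -2 + 2*F (k(F, r) = -2 + 1*(F + F) = -2 + 1*(2*F) = -2 + 2*F)
c(a) = -10 + 6*a (c(a) = 2 + (a - 2)*6 = 2 + (-2 + a)*6 = 2 + (-12 + 6*a) = -10 + 6*a)
P = 7790 (P = -147 + 7937 = 7790)
(P + c(k(-12, 4)))/(49178 - 29690) = (7790 + (-10 + 6*(-2 + 2*(-12))))/(49178 - 29690) = (7790 + (-10 + 6*(-2 - 24)))/19488 = (7790 + (-10 + 6*(-26)))*(1/19488) = (7790 + (-10 - 156))*(1/19488) = (7790 - 166)*(1/19488) = 7624*(1/19488) = 953/2436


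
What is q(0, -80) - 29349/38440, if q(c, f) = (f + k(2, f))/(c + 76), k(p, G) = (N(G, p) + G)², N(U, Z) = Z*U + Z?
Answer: 543022409/730360 ≈ 743.50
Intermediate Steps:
N(U, Z) = Z + U*Z (N(U, Z) = U*Z + Z = Z + U*Z)
k(p, G) = (G + p*(1 + G))² (k(p, G) = (p*(1 + G) + G)² = (G + p*(1 + G))²)
q(c, f) = (f + (2 + 3*f)²)/(76 + c) (q(c, f) = (f + (f + 2*(1 + f))²)/(c + 76) = (f + (f + (2 + 2*f))²)/(76 + c) = (f + (2 + 3*f)²)/(76 + c))
q(0, -80) - 29349/38440 = (-80 + (2 + 3*(-80))²)/(76 + 0) - 29349/38440 = (-80 + (2 - 240)²)/76 - 29349*1/38440 = (-80 + (-238)²)/76 - 29349/38440 = (-80 + 56644)/76 - 29349/38440 = (1/76)*56564 - 29349/38440 = 14141/19 - 29349/38440 = 543022409/730360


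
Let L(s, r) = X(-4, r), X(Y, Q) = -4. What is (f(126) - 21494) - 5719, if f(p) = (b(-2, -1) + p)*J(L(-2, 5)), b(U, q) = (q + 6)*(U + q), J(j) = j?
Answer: -27657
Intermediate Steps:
L(s, r) = -4
b(U, q) = (6 + q)*(U + q)
f(p) = 60 - 4*p (f(p) = (((-1)**2 + 6*(-2) + 6*(-1) - 2*(-1)) + p)*(-4) = ((1 - 12 - 6 + 2) + p)*(-4) = (-15 + p)*(-4) = 60 - 4*p)
(f(126) - 21494) - 5719 = ((60 - 4*126) - 21494) - 5719 = ((60 - 504) - 21494) - 5719 = (-444 - 21494) - 5719 = -21938 - 5719 = -27657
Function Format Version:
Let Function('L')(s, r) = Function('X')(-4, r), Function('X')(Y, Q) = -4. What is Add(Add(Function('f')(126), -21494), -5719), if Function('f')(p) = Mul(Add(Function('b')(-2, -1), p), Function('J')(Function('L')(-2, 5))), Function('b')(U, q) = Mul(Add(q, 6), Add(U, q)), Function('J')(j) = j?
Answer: -27657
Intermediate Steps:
Function('L')(s, r) = -4
Function('b')(U, q) = Mul(Add(6, q), Add(U, q))
Function('f')(p) = Add(60, Mul(-4, p)) (Function('f')(p) = Mul(Add(Add(Pow(-1, 2), Mul(6, -2), Mul(6, -1), Mul(-2, -1)), p), -4) = Mul(Add(Add(1, -12, -6, 2), p), -4) = Mul(Add(-15, p), -4) = Add(60, Mul(-4, p)))
Add(Add(Function('f')(126), -21494), -5719) = Add(Add(Add(60, Mul(-4, 126)), -21494), -5719) = Add(Add(Add(60, -504), -21494), -5719) = Add(Add(-444, -21494), -5719) = Add(-21938, -5719) = -27657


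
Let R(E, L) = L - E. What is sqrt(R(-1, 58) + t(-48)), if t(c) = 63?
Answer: sqrt(122) ≈ 11.045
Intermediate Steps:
sqrt(R(-1, 58) + t(-48)) = sqrt((58 - 1*(-1)) + 63) = sqrt((58 + 1) + 63) = sqrt(59 + 63) = sqrt(122)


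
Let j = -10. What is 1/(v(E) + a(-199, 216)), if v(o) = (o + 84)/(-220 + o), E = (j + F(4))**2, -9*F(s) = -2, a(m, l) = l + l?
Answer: 2519/1084571 ≈ 0.0023226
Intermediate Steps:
a(m, l) = 2*l
F(s) = 2/9 (F(s) = -1/9*(-2) = 2/9)
E = 7744/81 (E = (-10 + 2/9)**2 = (-88/9)**2 = 7744/81 ≈ 95.605)
v(o) = (84 + o)/(-220 + o)
1/(v(E) + a(-199, 216)) = 1/((84 + 7744/81)/(-220 + 7744/81) + 2*216) = 1/((14548/81)/(-10076/81) + 432) = 1/(-81/10076*14548/81 + 432) = 1/(-3637/2519 + 432) = 1/(1084571/2519) = 2519/1084571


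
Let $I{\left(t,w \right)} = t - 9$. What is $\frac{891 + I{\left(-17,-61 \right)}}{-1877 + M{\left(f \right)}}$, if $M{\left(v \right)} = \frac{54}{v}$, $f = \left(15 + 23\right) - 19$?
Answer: $- \frac{16435}{35609} \approx -0.46154$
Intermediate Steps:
$f = 19$ ($f = 38 - 19 = 19$)
$I{\left(t,w \right)} = -9 + t$
$\frac{891 + I{\left(-17,-61 \right)}}{-1877 + M{\left(f \right)}} = \frac{891 - 26}{-1877 + \frac{54}{19}} = \frac{891 - 26}{-1877 + 54 \cdot \frac{1}{19}} = \frac{865}{-1877 + \frac{54}{19}} = \frac{865}{- \frac{35609}{19}} = 865 \left(- \frac{19}{35609}\right) = - \frac{16435}{35609}$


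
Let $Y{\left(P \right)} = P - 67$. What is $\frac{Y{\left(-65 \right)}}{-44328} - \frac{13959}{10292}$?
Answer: $- \frac{25725667}{19009324} \approx -1.3533$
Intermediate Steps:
$Y{\left(P \right)} = -67 + P$
$\frac{Y{\left(-65 \right)}}{-44328} - \frac{13959}{10292} = \frac{-67 - 65}{-44328} - \frac{13959}{10292} = \left(-132\right) \left(- \frac{1}{44328}\right) - \frac{13959}{10292} = \frac{11}{3694} - \frac{13959}{10292} = - \frac{25725667}{19009324}$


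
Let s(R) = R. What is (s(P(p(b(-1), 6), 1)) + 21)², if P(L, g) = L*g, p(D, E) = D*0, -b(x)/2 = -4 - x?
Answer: 441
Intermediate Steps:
b(x) = 8 + 2*x (b(x) = -2*(-4 - x) = 8 + 2*x)
p(D, E) = 0
(s(P(p(b(-1), 6), 1)) + 21)² = (0*1 + 21)² = (0 + 21)² = 21² = 441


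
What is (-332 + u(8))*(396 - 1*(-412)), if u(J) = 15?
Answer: -256136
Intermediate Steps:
(-332 + u(8))*(396 - 1*(-412)) = (-332 + 15)*(396 - 1*(-412)) = -317*(396 + 412) = -317*808 = -256136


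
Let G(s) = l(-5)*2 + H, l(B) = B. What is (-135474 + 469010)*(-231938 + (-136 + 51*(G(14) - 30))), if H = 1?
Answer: -78068436768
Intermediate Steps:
G(s) = -9 (G(s) = -5*2 + 1 = -10 + 1 = -9)
(-135474 + 469010)*(-231938 + (-136 + 51*(G(14) - 30))) = (-135474 + 469010)*(-231938 + (-136 + 51*(-9 - 30))) = 333536*(-231938 + (-136 + 51*(-39))) = 333536*(-231938 + (-136 - 1989)) = 333536*(-231938 - 2125) = 333536*(-234063) = -78068436768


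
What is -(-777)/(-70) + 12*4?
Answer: 369/10 ≈ 36.900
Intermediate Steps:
-(-777)/(-70) + 12*4 = -(-777)*(-1)/70 + 48 = -21*37/70 + 48 = -111/10 + 48 = 369/10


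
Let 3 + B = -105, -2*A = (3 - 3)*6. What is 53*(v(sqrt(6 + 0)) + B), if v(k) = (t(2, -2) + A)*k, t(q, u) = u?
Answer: -5724 - 106*sqrt(6) ≈ -5983.6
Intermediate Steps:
A = 0 (A = -(3 - 3)*6/2 = -0*6 = -1/2*0 = 0)
v(k) = -2*k (v(k) = (-2 + 0)*k = -2*k)
B = -108 (B = -3 - 105 = -108)
53*(v(sqrt(6 + 0)) + B) = 53*(-2*sqrt(6 + 0) - 108) = 53*(-2*sqrt(6) - 108) = 53*(-108 - 2*sqrt(6)) = -5724 - 106*sqrt(6)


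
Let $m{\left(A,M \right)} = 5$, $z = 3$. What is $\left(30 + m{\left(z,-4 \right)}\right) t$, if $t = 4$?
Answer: $140$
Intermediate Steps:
$\left(30 + m{\left(z,-4 \right)}\right) t = \left(30 + 5\right) 4 = 35 \cdot 4 = 140$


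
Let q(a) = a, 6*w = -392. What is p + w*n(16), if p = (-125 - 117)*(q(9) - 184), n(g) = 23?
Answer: 122542/3 ≈ 40847.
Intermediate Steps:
w = -196/3 (w = (⅙)*(-392) = -196/3 ≈ -65.333)
p = 42350 (p = (-125 - 117)*(9 - 184) = -242*(-175) = 42350)
p + w*n(16) = 42350 - 196/3*23 = 42350 - 4508/3 = 122542/3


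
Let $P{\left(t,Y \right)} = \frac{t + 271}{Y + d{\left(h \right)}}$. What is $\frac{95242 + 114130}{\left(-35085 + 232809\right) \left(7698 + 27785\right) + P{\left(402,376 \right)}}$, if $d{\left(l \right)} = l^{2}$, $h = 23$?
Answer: $\frac{189481660}{6349335826933} \approx 2.9843 \cdot 10^{-5}$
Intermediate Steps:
$P{\left(t,Y \right)} = \frac{271 + t}{529 + Y}$ ($P{\left(t,Y \right)} = \frac{t + 271}{Y + 23^{2}} = \frac{271 + t}{Y + 529} = \frac{271 + t}{529 + Y}$)
$\frac{95242 + 114130}{\left(-35085 + 232809\right) \left(7698 + 27785\right) + P{\left(402,376 \right)}} = \frac{95242 + 114130}{\left(-35085 + 232809\right) \left(7698 + 27785\right) + \frac{271 + 402}{529 + 376}} = \frac{209372}{197724 \cdot 35483 + \frac{1}{905} \cdot 673} = \frac{209372}{7015840692 + \frac{1}{905} \cdot 673} = \frac{209372}{7015840692 + \frac{673}{905}} = \frac{209372}{\frac{6349335826933}{905}} = 209372 \cdot \frac{905}{6349335826933} = \frac{189481660}{6349335826933}$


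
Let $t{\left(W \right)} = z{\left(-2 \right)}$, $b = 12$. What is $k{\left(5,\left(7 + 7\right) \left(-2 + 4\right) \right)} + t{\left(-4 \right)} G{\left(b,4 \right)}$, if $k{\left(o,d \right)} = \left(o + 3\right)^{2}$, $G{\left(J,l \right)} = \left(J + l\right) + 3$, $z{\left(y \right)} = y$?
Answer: $26$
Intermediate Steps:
$t{\left(W \right)} = -2$
$G{\left(J,l \right)} = 3 + J + l$
$k{\left(o,d \right)} = \left(3 + o\right)^{2}$
$k{\left(5,\left(7 + 7\right) \left(-2 + 4\right) \right)} + t{\left(-4 \right)} G{\left(b,4 \right)} = \left(3 + 5\right)^{2} - 2 \left(3 + 12 + 4\right) = 8^{2} - 38 = 64 - 38 = 26$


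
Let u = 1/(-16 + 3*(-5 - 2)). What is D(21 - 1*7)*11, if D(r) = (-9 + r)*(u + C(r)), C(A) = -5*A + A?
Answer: -114015/37 ≈ -3081.5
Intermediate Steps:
C(A) = -4*A
u = -1/37 (u = 1/(-16 + 3*(-7)) = 1/(-16 - 21) = 1/(-37) = -1/37 ≈ -0.027027)
D(r) = (-9 + r)*(-1/37 - 4*r)
D(21 - 1*7)*11 = (9/37 - 4*(21 - 1*7)**2 + 1331*(21 - 1*7)/37)*11 = (9/37 - 4*(21 - 7)**2 + 1331*(21 - 7)/37)*11 = (9/37 - 4*14**2 + (1331/37)*14)*11 = (9/37 - 4*196 + 18634/37)*11 = (9/37 - 784 + 18634/37)*11 = -10365/37*11 = -114015/37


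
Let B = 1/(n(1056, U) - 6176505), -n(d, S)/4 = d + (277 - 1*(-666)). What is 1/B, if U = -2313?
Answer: -6184501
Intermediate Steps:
n(d, S) = -3772 - 4*d (n(d, S) = -4*(d + (277 - 1*(-666))) = -4*(d + (277 + 666)) = -4*(d + 943) = -4*(943 + d) = -3772 - 4*d)
B = -1/6184501 (B = 1/((-3772 - 4*1056) - 6176505) = 1/((-3772 - 4224) - 6176505) = 1/(-7996 - 6176505) = 1/(-6184501) = -1/6184501 ≈ -1.6169e-7)
1/B = 1/(-1/6184501) = -6184501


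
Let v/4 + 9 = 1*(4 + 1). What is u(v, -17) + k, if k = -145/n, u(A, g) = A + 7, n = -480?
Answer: -835/96 ≈ -8.6979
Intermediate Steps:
v = -16 (v = -36 + 4*(1*(4 + 1)) = -36 + 4*(1*5) = -36 + 4*5 = -36 + 20 = -16)
u(A, g) = 7 + A
k = 29/96 (k = -145/(-480) = -145*(-1/480) = 29/96 ≈ 0.30208)
u(v, -17) + k = (7 - 16) + 29/96 = -9 + 29/96 = -835/96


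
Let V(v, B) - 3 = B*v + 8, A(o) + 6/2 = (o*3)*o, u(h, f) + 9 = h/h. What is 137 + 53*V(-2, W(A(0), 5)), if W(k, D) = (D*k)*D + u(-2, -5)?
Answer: 9518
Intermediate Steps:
u(h, f) = -8 (u(h, f) = -9 + h/h = -9 + 1 = -8)
A(o) = -3 + 3*o² (A(o) = -3 + (o*3)*o = -3 + (3*o)*o = -3 + 3*o²)
W(k, D) = -8 + k*D² (W(k, D) = (D*k)*D - 8 = k*D² - 8 = -8 + k*D²)
V(v, B) = 11 + B*v (V(v, B) = 3 + (B*v + 8) = 3 + (8 + B*v) = 11 + B*v)
137 + 53*V(-2, W(A(0), 5)) = 137 + 53*(11 + (-8 + (-3 + 3*0²)*5²)*(-2)) = 137 + 53*(11 + (-8 + (-3 + 3*0)*25)*(-2)) = 137 + 53*(11 + (-8 + (-3 + 0)*25)*(-2)) = 137 + 53*(11 + (-8 - 3*25)*(-2)) = 137 + 53*(11 + (-8 - 75)*(-2)) = 137 + 53*(11 - 83*(-2)) = 137 + 53*(11 + 166) = 137 + 53*177 = 137 + 9381 = 9518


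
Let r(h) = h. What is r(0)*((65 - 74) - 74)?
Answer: 0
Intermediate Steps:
r(0)*((65 - 74) - 74) = 0*((65 - 74) - 74) = 0*(-9 - 74) = 0*(-83) = 0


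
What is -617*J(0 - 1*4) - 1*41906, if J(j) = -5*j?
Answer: -54246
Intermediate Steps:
-617*J(0 - 1*4) - 1*41906 = -(-3085)*(0 - 1*4) - 1*41906 = -(-3085)*(0 - 4) - 41906 = -(-3085)*(-4) - 41906 = -617*20 - 41906 = -12340 - 41906 = -54246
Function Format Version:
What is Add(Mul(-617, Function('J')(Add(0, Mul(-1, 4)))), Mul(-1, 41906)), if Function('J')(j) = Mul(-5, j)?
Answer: -54246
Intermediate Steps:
Add(Mul(-617, Function('J')(Add(0, Mul(-1, 4)))), Mul(-1, 41906)) = Add(Mul(-617, Mul(-5, Add(0, Mul(-1, 4)))), Mul(-1, 41906)) = Add(Mul(-617, Mul(-5, Add(0, -4))), -41906) = Add(Mul(-617, Mul(-5, -4)), -41906) = Add(Mul(-617, 20), -41906) = Add(-12340, -41906) = -54246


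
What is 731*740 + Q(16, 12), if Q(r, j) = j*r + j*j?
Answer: 541276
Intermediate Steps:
Q(r, j) = j² + j*r (Q(r, j) = j*r + j² = j² + j*r)
731*740 + Q(16, 12) = 731*740 + 12*(12 + 16) = 540940 + 12*28 = 540940 + 336 = 541276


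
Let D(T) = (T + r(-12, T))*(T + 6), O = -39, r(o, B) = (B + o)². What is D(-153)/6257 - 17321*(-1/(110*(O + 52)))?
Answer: -5582427623/8947510 ≈ -623.91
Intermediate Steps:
D(T) = (6 + T)*(T + (-12 + T)²) (D(T) = (T + (T - 12)²)*(T + 6) = (T + (-12 + T)²)*(6 + T) = (6 + T)*(T + (-12 + T)²))
D(-153)/6257 - 17321*(-1/(110*(O + 52))) = (864 + (-153)³ - 17*(-153)² + 6*(-153))/6257 - 17321*(-1/(110*(-39 + 52))) = (864 - 3581577 - 17*23409 - 918)*(1/6257) - 17321/((-110*13)) = (864 - 3581577 - 397953 - 918)*(1/6257) - 17321/(-1430) = -3979584*1/6257 - 17321*(-1/1430) = -3979584/6257 + 17321/1430 = -5582427623/8947510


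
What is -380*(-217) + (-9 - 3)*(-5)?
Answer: 82520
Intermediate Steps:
-380*(-217) + (-9 - 3)*(-5) = 82460 - 12*(-5) = 82460 + 60 = 82520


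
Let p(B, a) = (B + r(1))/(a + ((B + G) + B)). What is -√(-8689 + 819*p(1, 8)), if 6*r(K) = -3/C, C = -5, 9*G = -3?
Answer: -I*√722907070/290 ≈ -92.714*I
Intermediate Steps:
G = -⅓ (G = (⅑)*(-3) = -⅓ ≈ -0.33333)
r(K) = ⅒ (r(K) = (-3/(-5))/6 = (-3*(-⅕))/6 = (⅙)*(⅗) = ⅒)
p(B, a) = (⅒ + B)/(-⅓ + a + 2*B) (p(B, a) = (B + ⅒)/(a + ((B - ⅓) + B)) = (⅒ + B)/(a + ((-⅓ + B) + B)) = (⅒ + B)/(a + (-⅓ + 2*B)) = (⅒ + B)/(-⅓ + a + 2*B))
-√(-8689 + 819*p(1, 8)) = -√(-8689 + 819*(3*(1 + 10*1)/(10*(-1 + 3*8 + 6*1)))) = -√(-8689 + 819*(3*(1 + 10)/(10*(-1 + 24 + 6)))) = -√(-8689 + 819*((3/10)*11/29)) = -√(-8689 + 819*((3/10)*(1/29)*11)) = -√(-8689 + 819*(33/290)) = -√(-8689 + 27027/290) = -√(-2492783/290) = -I*√722907070/290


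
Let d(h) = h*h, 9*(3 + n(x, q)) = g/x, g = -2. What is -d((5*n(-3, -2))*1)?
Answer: -156025/729 ≈ -214.03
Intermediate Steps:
n(x, q) = -3 - 2/(9*x) (n(x, q) = -3 + (-2/x)/9 = -3 - 2/(9*x))
d(h) = h²
-d((5*n(-3, -2))*1) = -((5*(-3 - 2/9/(-3)))*1)² = -((5*(-3 - 2/9*(-⅓)))*1)² = -((5*(-3 + 2/27))*1)² = -((5*(-79/27))*1)² = -(-395/27*1)² = -(-395/27)² = -1*156025/729 = -156025/729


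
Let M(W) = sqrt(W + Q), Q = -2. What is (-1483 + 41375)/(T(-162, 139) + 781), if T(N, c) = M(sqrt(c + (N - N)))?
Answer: 39892/(781 + sqrt(-2 + sqrt(139))) ≈ 50.874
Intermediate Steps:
M(W) = sqrt(-2 + W) (M(W) = sqrt(W - 2) = sqrt(-2 + W))
T(N, c) = sqrt(-2 + sqrt(c)) (T(N, c) = sqrt(-2 + sqrt(c + (N - N))) = sqrt(-2 + sqrt(c + 0)) = sqrt(-2 + sqrt(c)))
(-1483 + 41375)/(T(-162, 139) + 781) = (-1483 + 41375)/(sqrt(-2 + sqrt(139)) + 781) = 39892/(781 + sqrt(-2 + sqrt(139)))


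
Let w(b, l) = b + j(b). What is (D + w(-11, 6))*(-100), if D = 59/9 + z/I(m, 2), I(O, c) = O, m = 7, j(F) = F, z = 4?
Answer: 93700/63 ≈ 1487.3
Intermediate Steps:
D = 449/63 (D = 59/9 + 4/7 = 449/63 ≈ 7.1270)
w(b, l) = 2*b (w(b, l) = b + b = 2*b)
(D + w(-11, 6))*(-100) = (449/63 + 2*(-11))*(-100) = (449/63 - 22)*(-100) = -937/63*(-100) = 93700/63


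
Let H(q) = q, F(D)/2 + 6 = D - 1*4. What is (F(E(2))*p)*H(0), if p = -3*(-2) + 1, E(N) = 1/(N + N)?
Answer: 0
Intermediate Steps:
E(N) = 1/(2*N)
F(D) = -20 + 2*D (F(D) = -12 + 2*(D - 1*4) = -12 + 2*(D - 4) = -12 + 2*(-4 + D) = -12 + (-8 + 2*D) = -20 + 2*D)
p = 7 (p = 6 + 1 = 7)
(F(E(2))*p)*H(0) = ((-20 + 2*((½)/2))*7)*0 = ((-20 + 2*((½)*(½)))*7)*0 = ((-20 + 2*(¼))*7)*0 = ((-20 + ½)*7)*0 = -39/2*7*0 = -273/2*0 = 0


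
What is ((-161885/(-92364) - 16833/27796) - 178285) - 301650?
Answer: -154019756799299/320918718 ≈ -4.7993e+5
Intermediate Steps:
((-161885/(-92364) - 16833/27796) - 178285) - 301650 = ((-161885*(-1/92364) - 16833*1/27796) - 178285) - 301650 = ((161885/92364 - 16833/27796) - 178285) - 301650 = (368124031/320918718 - 178285) - 301650 = -57214625514599/320918718 - 301650 = -154019756799299/320918718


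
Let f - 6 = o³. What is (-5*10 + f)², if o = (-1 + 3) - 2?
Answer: 1936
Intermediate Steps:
o = 0 (o = 2 - 2 = 0)
f = 6 (f = 6 + 0³ = 6 + 0 = 6)
(-5*10 + f)² = (-5*10 + 6)² = (-50 + 6)² = (-44)² = 1936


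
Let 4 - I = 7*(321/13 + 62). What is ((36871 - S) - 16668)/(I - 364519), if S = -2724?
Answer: -298051/4746584 ≈ -0.062793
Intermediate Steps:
I = -7837/13 (I = 4 - 7*(321/13 + 62) = 4 - 7*1127/13 = 4 - 1*7889/13 = 4 - 7889/13 = -7837/13 ≈ -602.85)
((36871 - S) - 16668)/(I - 364519) = ((36871 - 1*(-2724)) - 16668)/(-7837/13 - 364519) = ((36871 + 2724) - 16668)/(-4746584/13) = (39595 - 16668)*(-13/4746584) = 22927*(-13/4746584) = -298051/4746584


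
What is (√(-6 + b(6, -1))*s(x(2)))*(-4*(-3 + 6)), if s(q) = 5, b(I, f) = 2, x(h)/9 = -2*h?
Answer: -120*I ≈ -120.0*I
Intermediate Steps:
x(h) = -18*h (x(h) = 9*(-2*h) = -18*h)
(√(-6 + b(6, -1))*s(x(2)))*(-4*(-3 + 6)) = (√(-6 + 2)*5)*(-4*(-3 + 6)) = (√(-4)*5)*(-4*3) = ((2*I)*5)*(-12) = (10*I)*(-12) = -120*I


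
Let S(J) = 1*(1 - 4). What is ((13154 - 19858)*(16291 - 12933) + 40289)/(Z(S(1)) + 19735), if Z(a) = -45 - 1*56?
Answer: -22471743/19634 ≈ -1144.5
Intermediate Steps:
S(J) = -3 (S(J) = 1*(-3) = -3)
Z(a) = -101 (Z(a) = -45 - 56 = -101)
((13154 - 19858)*(16291 - 12933) + 40289)/(Z(S(1)) + 19735) = ((13154 - 19858)*(16291 - 12933) + 40289)/(-101 + 19735) = (-6704*3358 + 40289)/19634 = (-22512032 + 40289)*(1/19634) = -22471743*1/19634 = -22471743/19634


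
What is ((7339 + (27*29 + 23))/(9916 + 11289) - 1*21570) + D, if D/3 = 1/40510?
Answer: -3705722765187/171802910 ≈ -21570.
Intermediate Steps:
D = 3/40510 ≈ 7.4056e-5
((7339 + (27*29 + 23))/(9916 + 11289) - 1*21570) + D = ((7339 + (27*29 + 23))/(9916 + 11289) - 1*21570) + 3/40510 = ((7339 + (783 + 23))/21205 - 21570) + 3/40510 = ((7339 + 806)*(1/21205) - 21570) + 3/40510 = (8145*(1/21205) - 21570) + 3/40510 = (1629/4241 - 21570) + 3/40510 = -91476741/4241 + 3/40510 = -3705722765187/171802910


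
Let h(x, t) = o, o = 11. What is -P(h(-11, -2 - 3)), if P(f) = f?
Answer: -11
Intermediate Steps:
h(x, t) = 11
-P(h(-11, -2 - 3)) = -1*11 = -11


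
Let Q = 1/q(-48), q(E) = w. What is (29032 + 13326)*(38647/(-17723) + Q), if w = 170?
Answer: -138770462793/1506455 ≈ -92117.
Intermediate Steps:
q(E) = 170
Q = 1/170 ≈ 0.0058824
(29032 + 13326)*(38647/(-17723) + Q) = (29032 + 13326)*(38647/(-17723) + 1/170) = 42358*(38647*(-1/17723) + 1/170) = 42358*(-38647/17723 + 1/170) = 42358*(-6552267/3012910) = -138770462793/1506455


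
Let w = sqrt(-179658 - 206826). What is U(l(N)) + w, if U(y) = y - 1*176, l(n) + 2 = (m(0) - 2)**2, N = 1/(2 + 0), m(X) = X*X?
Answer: -174 + 2*I*sqrt(96621) ≈ -174.0 + 621.68*I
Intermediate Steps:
m(X) = X**2
N = 1/2 ≈ 0.50000
w = 2*I*sqrt(96621) (w = sqrt(-386484) = 2*I*sqrt(96621) ≈ 621.68*I)
l(n) = 2 (l(n) = -2 + (0**2 - 2)**2 = -2 + (0 - 2)**2 = -2 + (-2)**2 = -2 + 4 = 2)
U(y) = -176 + y (U(y) = y - 176 = -176 + y)
U(l(N)) + w = (-176 + 2) + 2*I*sqrt(96621) = -174 + 2*I*sqrt(96621)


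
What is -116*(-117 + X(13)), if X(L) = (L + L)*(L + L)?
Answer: -64844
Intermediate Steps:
X(L) = 4*L² (X(L) = (2*L)*(2*L) = 4*L²)
-116*(-117 + X(13)) = -116*(-117 + 4*13²) = -116*(-117 + 4*169) = -116*(-117 + 676) = -116*559 = -64844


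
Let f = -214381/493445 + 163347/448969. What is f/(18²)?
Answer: -7823831387/35889724329210 ≈ -0.00021800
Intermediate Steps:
f = -15647662774/221541508205 (f = -214381*1/493445 + 163347*(1/448969) = -214381/493445 + 163347/448969 = -15647662774/221541508205 ≈ -0.070631)
f/(18²) = -15647662774/(221541508205*(18²)) = -15647662774/221541508205/324 = -15647662774/221541508205*1/324 = -7823831387/35889724329210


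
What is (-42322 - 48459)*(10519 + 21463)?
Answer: -2903357942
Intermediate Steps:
(-42322 - 48459)*(10519 + 21463) = -90781*31982 = -2903357942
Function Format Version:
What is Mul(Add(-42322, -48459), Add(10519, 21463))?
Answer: -2903357942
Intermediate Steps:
Mul(Add(-42322, -48459), Add(10519, 21463)) = Mul(-90781, 31982) = -2903357942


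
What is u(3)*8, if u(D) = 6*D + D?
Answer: 168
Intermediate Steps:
u(D) = 7*D
u(3)*8 = (7*3)*8 = 21*8 = 168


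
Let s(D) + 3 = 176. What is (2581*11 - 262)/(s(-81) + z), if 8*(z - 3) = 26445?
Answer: 9784/1211 ≈ 8.0793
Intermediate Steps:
z = 26469/8 (z = 3 + (⅛)*26445 = 3 + 26445/8 = 26469/8 ≈ 3308.6)
s(D) = 173 (s(D) = -3 + 176 = 173)
(2581*11 - 262)/(s(-81) + z) = (2581*11 - 262)/(173 + 26469/8) = (28391 - 262)/(27853/8) = 28129*(8/27853) = 9784/1211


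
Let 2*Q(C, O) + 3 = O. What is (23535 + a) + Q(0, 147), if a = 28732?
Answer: 52339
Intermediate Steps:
Q(C, O) = -3/2 + O/2
(23535 + a) + Q(0, 147) = (23535 + 28732) + (-3/2 + (½)*147) = 52267 + (-3/2 + 147/2) = 52267 + 72 = 52339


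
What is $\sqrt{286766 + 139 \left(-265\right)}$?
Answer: $\sqrt{249931} \approx 499.93$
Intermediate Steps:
$\sqrt{286766 + 139 \left(-265\right)} = \sqrt{286766 - 36835} = \sqrt{249931}$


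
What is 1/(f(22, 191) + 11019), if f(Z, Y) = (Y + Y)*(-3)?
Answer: 1/9873 ≈ 0.00010129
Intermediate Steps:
f(Z, Y) = -6*Y (f(Z, Y) = (2*Y)*(-3) = -6*Y)
1/(f(22, 191) + 11019) = 1/(-6*191 + 11019) = 1/(-1146 + 11019) = 1/9873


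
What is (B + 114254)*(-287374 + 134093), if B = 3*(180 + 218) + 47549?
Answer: -24984343157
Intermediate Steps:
B = 48743 (B = 3*398 + 47549 = 1194 + 47549 = 48743)
(B + 114254)*(-287374 + 134093) = (48743 + 114254)*(-287374 + 134093) = 162997*(-153281) = -24984343157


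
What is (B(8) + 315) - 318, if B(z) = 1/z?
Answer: -23/8 ≈ -2.8750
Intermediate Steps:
(B(8) + 315) - 318 = (1/8 + 315) - 318 = (⅛ + 315) - 318 = 2521/8 - 318 = -23/8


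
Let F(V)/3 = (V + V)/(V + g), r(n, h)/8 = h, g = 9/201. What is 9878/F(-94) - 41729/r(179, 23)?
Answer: 2466158597/1738248 ≈ 1418.8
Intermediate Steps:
g = 3/67 (g = 9*(1/201) = 3/67 ≈ 0.044776)
r(n, h) = 8*h
F(V) = 6*V/(3/67 + V) (F(V) = 3*((V + V)/(V + 3/67)) = 3*((2*V)/(3/67 + V)) = 3*(2*V/(3/67 + V)) = 6*V/(3/67 + V))
9878/F(-94) - 41729/r(179, 23) = 9878/((402*(-94)/(3 + 67*(-94)))) - 41729/(8*23) = 9878/((402*(-94)/(3 - 6298))) - 41729/184 = 9878/((402*(-94)/(-6295))) - 41729*1/184 = 9878/((402*(-94)*(-1/6295))) - 41729/184 = 9878/(37788/6295) - 41729/184 = 9878*(6295/37788) - 41729/184 = 31091005/18894 - 41729/184 = 2466158597/1738248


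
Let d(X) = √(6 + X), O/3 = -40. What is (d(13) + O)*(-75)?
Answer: 9000 - 75*√19 ≈ 8673.1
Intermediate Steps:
O = -120 (O = 3*(-40) = -120)
(d(13) + O)*(-75) = (√(6 + 13) - 120)*(-75) = (√19 - 120)*(-75) = (-120 + √19)*(-75) = 9000 - 75*√19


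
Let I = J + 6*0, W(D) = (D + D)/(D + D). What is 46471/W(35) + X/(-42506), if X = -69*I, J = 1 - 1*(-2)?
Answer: 1975296533/42506 ≈ 46471.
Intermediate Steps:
J = 3 (J = 1 + 2 = 3)
W(D) = 1 (W(D) = (2*D)/((2*D)) = (2*D)*(1/(2*D)) = 1)
I = 3 (I = 3 + 6*0 = 3 + 0 = 3)
X = -207 (X = -69*3 = -207)
46471/W(35) + X/(-42506) = 46471/1 - 207/(-42506) = 46471*1 - 207*(-1/42506) = 46471 + 207/42506 = 1975296533/42506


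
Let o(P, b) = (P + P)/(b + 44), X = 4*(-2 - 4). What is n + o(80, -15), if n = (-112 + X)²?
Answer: 536544/29 ≈ 18502.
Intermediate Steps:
X = -24 (X = 4*(-6) = -24)
o(P, b) = 2*P/(44 + b) (o(P, b) = (2*P)/(44 + b) = 2*P/(44 + b))
n = 18496 (n = (-112 - 24)² = (-136)² = 18496)
n + o(80, -15) = 18496 + 2*80/(44 - 15) = 18496 + 2*80/29 = 18496 + 2*80*(1/29) = 18496 + 160/29 = 536544/29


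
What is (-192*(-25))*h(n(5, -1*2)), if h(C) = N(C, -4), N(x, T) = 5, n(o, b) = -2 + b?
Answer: 24000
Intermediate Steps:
h(C) = 5
(-192*(-25))*h(n(5, -1*2)) = -192*(-25)*5 = 4800*5 = 24000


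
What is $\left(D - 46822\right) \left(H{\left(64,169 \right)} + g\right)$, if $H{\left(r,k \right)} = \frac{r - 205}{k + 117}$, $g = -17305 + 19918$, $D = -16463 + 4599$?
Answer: $- \frac{21924414711}{143} \approx -1.5332 \cdot 10^{8}$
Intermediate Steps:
$D = -11864$
$g = 2613$
$H{\left(r,k \right)} = \frac{-205 + r}{117 + k}$
$\left(D - 46822\right) \left(H{\left(64,169 \right)} + g\right) = \left(-11864 - 46822\right) \left(\frac{-205 + 64}{117 + 169} + 2613\right) = - 58686 \left(\frac{1}{286} \left(-141\right) + 2613\right) = - 58686 \left(- \frac{141}{286} + 2613\right) = \left(-58686\right) \frac{747177}{286} = - \frac{21924414711}{143}$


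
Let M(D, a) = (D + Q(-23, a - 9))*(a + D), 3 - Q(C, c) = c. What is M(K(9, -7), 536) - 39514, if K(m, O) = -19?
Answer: -320245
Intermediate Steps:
Q(C, c) = 3 - c
M(D, a) = (D + a)*(12 + D - a) (M(D, a) = (D + (3 - (a - 9)))*(a + D) = (D + (3 - (-9 + a)))*(D + a) = (D + (3 + (9 - a)))*(D + a) = (D + (12 - a))*(D + a) = (12 + D - a)*(D + a) = (D + a)*(12 + D - a))
M(K(9, -7), 536) - 39514 = ((-19)² - 1*536² + 12*(-19) + 12*536) - 39514 = (361 - 1*287296 - 228 + 6432) - 39514 = (361 - 287296 - 228 + 6432) - 39514 = -280731 - 39514 = -320245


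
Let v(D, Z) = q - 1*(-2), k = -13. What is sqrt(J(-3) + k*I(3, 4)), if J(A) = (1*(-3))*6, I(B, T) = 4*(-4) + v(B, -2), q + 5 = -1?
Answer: 11*sqrt(2) ≈ 15.556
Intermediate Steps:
q = -6 (q = -5 - 1 = -6)
v(D, Z) = -4 (v(D, Z) = -6 - 1*(-2) = -6 + 2 = -4)
I(B, T) = -20 (I(B, T) = 4*(-4) - 4 = -16 - 4 = -20)
J(A) = -18 (J(A) = -3*6 = -18)
sqrt(J(-3) + k*I(3, 4)) = sqrt(-18 - 13*(-20)) = sqrt(-18 + 260) = sqrt(242) = 11*sqrt(2)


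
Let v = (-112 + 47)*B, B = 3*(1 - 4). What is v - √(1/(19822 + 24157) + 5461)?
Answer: 585 - 6*√293400181230/43979 ≈ 511.10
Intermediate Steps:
B = -9 (B = 3*(-3) = -9)
v = 585 (v = (-112 + 47)*(-9) = -65*(-9) = 585)
v - √(1/(19822 + 24157) + 5461) = 585 - √(1/(19822 + 24157) + 5461) = 585 - √(1/43979 + 5461) = 585 - √(240169320/43979) = 585 - 6*√293400181230/43979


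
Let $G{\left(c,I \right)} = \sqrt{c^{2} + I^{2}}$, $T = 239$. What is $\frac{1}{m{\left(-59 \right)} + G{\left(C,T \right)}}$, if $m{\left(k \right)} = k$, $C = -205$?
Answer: $\frac{59}{95665} + \frac{\sqrt{99146}}{95665} \approx 0.0039082$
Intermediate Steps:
$G{\left(c,I \right)} = \sqrt{I^{2} + c^{2}}$
$\frac{1}{m{\left(-59 \right)} + G{\left(C,T \right)}} = \frac{1}{-59 + \sqrt{239^{2} + \left(-205\right)^{2}}} = \frac{1}{-59 + \sqrt{57121 + 42025}} = \frac{1}{-59 + \sqrt{99146}}$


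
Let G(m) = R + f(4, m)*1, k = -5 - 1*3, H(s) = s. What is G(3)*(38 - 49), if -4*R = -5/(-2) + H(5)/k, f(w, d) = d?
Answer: -891/32 ≈ -27.844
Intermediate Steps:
k = -8 (k = -5 - 3 = -8)
R = -15/32 (R = -(-5/(-2) + 5/(-8))/4 = -(-5*(-1/2) + 5*(-1/8))/4 = -(5/2 - 5/8)/4 = -1/4*15/8 = -15/32 ≈ -0.46875)
G(m) = -15/32 + m (G(m) = -15/32 + m*1 = -15/32 + m)
G(3)*(38 - 49) = (-15/32 + 3)*(38 - 49) = (81/32)*(-11) = -891/32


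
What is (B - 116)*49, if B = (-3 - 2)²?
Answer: -4459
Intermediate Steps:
B = 25 (B = (-5)² = 25)
(B - 116)*49 = (25 - 116)*49 = -91*49 = -4459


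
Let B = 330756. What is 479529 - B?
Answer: 148773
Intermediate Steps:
479529 - B = 479529 - 1*330756 = 479529 - 330756 = 148773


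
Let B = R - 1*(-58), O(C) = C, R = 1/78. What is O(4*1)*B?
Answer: 9050/39 ≈ 232.05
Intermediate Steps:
R = 1/78 ≈ 0.012821
B = 4525/78 (B = 1/78 - 1*(-58) = 1/78 + 58 = 4525/78 ≈ 58.013)
O(4*1)*B = (4*1)*(4525/78) = 4*(4525/78) = 9050/39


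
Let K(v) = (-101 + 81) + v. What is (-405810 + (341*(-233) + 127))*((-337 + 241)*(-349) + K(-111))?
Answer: -16190443728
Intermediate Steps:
K(v) = -20 + v
(-405810 + (341*(-233) + 127))*((-337 + 241)*(-349) + K(-111)) = (-405810 + (341*(-233) + 127))*((-337 + 241)*(-349) + (-20 - 111)) = (-405810 + (-79453 + 127))*(-96*(-349) - 131) = (-405810 - 79326)*(33504 - 131) = -485136*33373 = -16190443728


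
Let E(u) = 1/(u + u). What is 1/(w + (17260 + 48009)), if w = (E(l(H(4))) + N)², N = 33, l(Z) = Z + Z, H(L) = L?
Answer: 256/16988705 ≈ 1.5069e-5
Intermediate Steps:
l(Z) = 2*Z
E(u) = 1/(2*u)
w = 279841/256 (w = (1/(2*((2*4))) + 33)² = ((½)/8 + 33)² = ((½)*(⅛) + 33)² = (1/16 + 33)² = (529/16)² = 279841/256 ≈ 1093.1)
1/(w + (17260 + 48009)) = 1/(279841/256 + (17260 + 48009)) = 1/(279841/256 + 65269) = 1/(16988705/256) = 256/16988705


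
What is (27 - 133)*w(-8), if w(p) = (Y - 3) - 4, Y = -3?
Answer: 1060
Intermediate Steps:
w(p) = -10 (w(p) = (-3 - 3) - 4 = -6 - 4 = -10)
(27 - 133)*w(-8) = (27 - 133)*(-10) = -106*(-10) = 1060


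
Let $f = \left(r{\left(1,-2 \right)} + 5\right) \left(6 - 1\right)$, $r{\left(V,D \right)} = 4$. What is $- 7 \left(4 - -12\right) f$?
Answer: $-5040$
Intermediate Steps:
$f = 45$ ($f = \left(4 + 5\right) \left(6 - 1\right) = 9 \cdot 5 = 45$)
$- 7 \left(4 - -12\right) f = - 7 \left(4 - -12\right) 45 = - 7 \left(4 + 12\right) 45 = \left(-7\right) 16 \cdot 45 = \left(-112\right) 45 = -5040$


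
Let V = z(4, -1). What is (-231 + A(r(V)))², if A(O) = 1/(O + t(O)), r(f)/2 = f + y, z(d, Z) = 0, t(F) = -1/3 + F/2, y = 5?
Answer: 103245921/1936 ≈ 53330.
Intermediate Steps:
t(F) = -⅓ + F/2 (t(F) = -1*⅓ + F*(½) = -⅓ + F/2)
V = 0
r(f) = 10 + 2*f (r(f) = 2*(f + 5) = 2*(5 + f) = 10 + 2*f)
A(O) = 1/(-⅓ + 3*O/2) (A(O) = 1/(O + (-⅓ + O/2)) = 1/(-⅓ + 3*O/2))
(-231 + A(r(V)))² = (-231 + 6/(-2 + 9*(10 + 2*0)))² = (-231 + 6/(-2 + 9*(10 + 0)))² = (-231 + 6/(-2 + 9*10))² = (-231 + 6/(-2 + 90))² = (-231 + 6/88)² = (-231 + 6*(1/88))² = (-231 + 3/44)² = (-10161/44)² = 103245921/1936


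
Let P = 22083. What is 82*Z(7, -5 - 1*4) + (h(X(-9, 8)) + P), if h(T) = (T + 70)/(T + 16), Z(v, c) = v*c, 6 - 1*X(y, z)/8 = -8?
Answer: 1082779/64 ≈ 16918.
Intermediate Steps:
X(y, z) = 112 (X(y, z) = 48 - 8*(-8) = 48 + 64 = 112)
Z(v, c) = c*v
h(T) = (70 + T)/(16 + T)
82*Z(7, -5 - 1*4) + (h(X(-9, 8)) + P) = 82*((-5 - 1*4)*7) + ((70 + 112)/(16 + 112) + 22083) = 82*((-5 - 4)*7) + (182/128 + 22083) = 82*(-9*7) + ((1/128)*182 + 22083) = 82*(-63) + (91/64 + 22083) = -5166 + 1413403/64 = 1082779/64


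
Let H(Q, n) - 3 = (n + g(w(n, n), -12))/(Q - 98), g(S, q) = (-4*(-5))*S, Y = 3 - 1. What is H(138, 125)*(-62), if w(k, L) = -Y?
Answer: -1271/4 ≈ -317.75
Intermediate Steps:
Y = 2
w(k, L) = -2 (w(k, L) = -1*2 = -2)
g(S, q) = 20*S
H(Q, n) = 3 + (-40 + n)/(-98 + Q) (H(Q, n) = 3 + (n + 20*(-2))/(Q - 98) = 3 + (n - 40)/(-98 + Q) = 3 + (-40 + n)/(-98 + Q))
H(138, 125)*(-62) = ((-334 + 125 + 3*138)/(-98 + 138))*(-62) = ((-334 + 125 + 414)/40)*(-62) = ((1/40)*205)*(-62) = (41/8)*(-62) = -1271/4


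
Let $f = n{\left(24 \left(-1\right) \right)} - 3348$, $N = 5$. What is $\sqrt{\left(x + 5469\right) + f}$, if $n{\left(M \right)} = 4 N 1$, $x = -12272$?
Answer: $i \sqrt{10131} \approx 100.65 i$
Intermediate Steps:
$n{\left(M \right)} = 20$ ($n{\left(M \right)} = 4 \cdot 5 \cdot 1 = 20 \cdot 1 = 20$)
$f = -3328$ ($f = 20 - 3348 = -3328$)
$\sqrt{\left(x + 5469\right) + f} = \sqrt{\left(-12272 + 5469\right) - 3328} = \sqrt{-6803 - 3328} = \sqrt{-10131} = i \sqrt{10131}$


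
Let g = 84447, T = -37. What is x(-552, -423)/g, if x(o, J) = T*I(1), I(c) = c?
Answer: -37/84447 ≈ -0.00043814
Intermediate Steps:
x(o, J) = -37 (x(o, J) = -37*1 = -37)
x(-552, -423)/g = -37/84447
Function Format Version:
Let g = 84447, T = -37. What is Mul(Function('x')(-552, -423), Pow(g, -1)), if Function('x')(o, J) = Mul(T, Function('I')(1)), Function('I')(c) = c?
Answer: Rational(-37, 84447) ≈ -0.00043814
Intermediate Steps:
Function('x')(o, J) = -37 (Function('x')(o, J) = Mul(-37, 1) = -37)
Mul(Function('x')(-552, -423), Pow(g, -1)) = Mul(-37, Pow(84447, -1)) = Mul(-37, Rational(1, 84447)) = Rational(-37, 84447)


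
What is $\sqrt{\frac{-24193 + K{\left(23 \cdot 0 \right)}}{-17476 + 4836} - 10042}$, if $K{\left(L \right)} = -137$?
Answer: $\frac{i \sqrt{1002561745}}{316} \approx 100.2 i$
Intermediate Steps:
$\sqrt{\frac{-24193 + K{\left(23 \cdot 0 \right)}}{-17476 + 4836} - 10042} = \sqrt{\frac{-24193 - 137}{-17476 + 4836} - 10042} = \sqrt{- \frac{24330}{-12640} - 10042} = \sqrt{\left(-24330\right) \left(- \frac{1}{12640}\right) - 10042} = \sqrt{\frac{2433}{1264} - 10042} = \sqrt{- \frac{12690655}{1264}} = \frac{i \sqrt{1002561745}}{316}$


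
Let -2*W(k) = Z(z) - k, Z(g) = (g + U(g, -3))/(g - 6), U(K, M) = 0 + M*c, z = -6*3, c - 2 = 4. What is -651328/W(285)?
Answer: -2605312/567 ≈ -4594.9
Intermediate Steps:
c = 6 (c = 2 + 4 = 6)
z = -18
U(K, M) = 6*M (U(K, M) = 0 + M*6 = 0 + 6*M = 6*M)
Z(g) = (-18 + g)/(-6 + g) (Z(g) = (g + 6*(-3))/(g - 6) = (g - 18)/(-6 + g) = (-18 + g)/(-6 + g))
W(k) = -¾ + k/2 (W(k) = -((-18 - 18)/(-6 - 18) - k)/2 = -(-36/(-24) - k)/2 = -(-1/24*(-36) - k)/2 = -(3/2 - k)/2 = -¾ + k/2)
-651328/W(285) = -651328/(-¾ + (½)*285) = -651328/(-¾ + 285/2) = -651328/567/4 = -651328*4/567 = -2605312/567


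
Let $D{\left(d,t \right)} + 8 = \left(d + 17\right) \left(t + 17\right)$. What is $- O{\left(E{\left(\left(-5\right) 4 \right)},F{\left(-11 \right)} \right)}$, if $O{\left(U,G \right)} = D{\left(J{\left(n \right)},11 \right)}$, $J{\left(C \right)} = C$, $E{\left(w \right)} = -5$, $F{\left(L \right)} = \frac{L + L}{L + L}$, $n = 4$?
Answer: $-580$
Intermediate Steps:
$F{\left(L \right)} = 1$ ($F{\left(L \right)} = \frac{2 L}{2 L} = 2 L \frac{1}{2 L} = 1$)
$D{\left(d,t \right)} = -8 + \left(17 + d\right) \left(17 + t\right)$ ($D{\left(d,t \right)} = -8 + \left(d + 17\right) \left(t + 17\right) = -8 + \left(17 + d\right) \left(17 + t\right)$)
$O{\left(U,G \right)} = 580$ ($O{\left(U,G \right)} = 281 + 17 \cdot 4 + 17 \cdot 11 + 4 \cdot 11 = 281 + 68 + 187 + 44 = 580$)
$- O{\left(E{\left(\left(-5\right) 4 \right)},F{\left(-11 \right)} \right)} = \left(-1\right) 580 = -580$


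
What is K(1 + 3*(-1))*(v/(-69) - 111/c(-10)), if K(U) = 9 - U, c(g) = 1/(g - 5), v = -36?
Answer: 421377/23 ≈ 18321.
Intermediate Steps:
c(g) = 1/(-5 + g)
K(1 + 3*(-1))*(v/(-69) - 111/c(-10)) = (9 - (1 + 3*(-1)))*(-36/(-69) - 111/(1/(-5 - 10))) = (9 - (1 - 3))*(-36*(-1/69) - 111/(1/(-15))) = (9 - 1*(-2))*(12/23 - 111/(-1/15)) = (9 + 2)*(12/23 - 111*(-15)) = 11*(12/23 + 1665) = 11*(38307/23) = 421377/23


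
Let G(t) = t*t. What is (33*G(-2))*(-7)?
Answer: -924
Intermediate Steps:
G(t) = t²
(33*G(-2))*(-7) = (33*(-2)²)*(-7) = (33*4)*(-7) = 132*(-7) = -924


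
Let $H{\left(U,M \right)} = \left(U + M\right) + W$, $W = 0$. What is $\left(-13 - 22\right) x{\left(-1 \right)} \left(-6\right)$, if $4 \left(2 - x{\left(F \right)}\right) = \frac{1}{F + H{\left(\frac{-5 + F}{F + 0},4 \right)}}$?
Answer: $\frac{2485}{6} \approx 414.17$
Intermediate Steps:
$H{\left(U,M \right)} = M + U$ ($H{\left(U,M \right)} = \left(U + M\right) + 0 = \left(M + U\right) + 0 = M + U$)
$x{\left(F \right)} = 2 - \frac{1}{4 \left(4 + F + \frac{-5 + F}{F}\right)}$ ($x{\left(F \right)} = 2 - \frac{1}{4 \left(F + \left(4 + \frac{-5 + F}{F + 0}\right)\right)} = 2 - \frac{1}{4 \left(F + \left(4 + \frac{-5 + F}{F}\right)\right)} = 2 - \frac{1}{4 \left(4 + F + \frac{-5 + F}{F}\right)}$)
$\left(-13 - 22\right) x{\left(-1 \right)} \left(-6\right) = \left(-13 - 22\right) \frac{-40 + 8 \left(-1\right)^{2} + 39 \left(-1\right)}{4 \left(-5 + \left(-1\right)^{2} + 5 \left(-1\right)\right)} \left(-6\right) = \left(-13 - 22\right) \frac{-40 + 8 \cdot 1 - 39}{4 \left(-5 + 1 - 5\right)} \left(-6\right) = - 35 \frac{-40 + 8 - 39}{4 \left(-9\right)} \left(-6\right) = - 35 \cdot \frac{1}{4} \left(- \frac{1}{9}\right) \left(-71\right) \left(-6\right) = \left(-35\right) \frac{71}{36} \left(-6\right) = \left(- \frac{2485}{36}\right) \left(-6\right) = \frac{2485}{6}$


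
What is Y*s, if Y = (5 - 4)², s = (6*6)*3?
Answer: 108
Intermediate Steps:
s = 108 (s = 36*3 = 108)
Y = 1 (Y = 1² = 1)
Y*s = 1*108 = 108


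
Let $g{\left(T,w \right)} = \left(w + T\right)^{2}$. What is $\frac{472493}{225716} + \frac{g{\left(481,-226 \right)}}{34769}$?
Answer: $\frac{31105292017}{7847919604} \approx 3.9635$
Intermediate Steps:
$g{\left(T,w \right)} = \left(T + w\right)^{2}$
$\frac{472493}{225716} + \frac{g{\left(481,-226 \right)}}{34769} = \frac{472493}{225716} + \frac{\left(481 - 226\right)^{2}}{34769} = 472493 \cdot \frac{1}{225716} + 255^{2} \cdot \frac{1}{34769} = \frac{472493}{225716} + 65025 \cdot \frac{1}{34769} = \frac{472493}{225716} + \frac{65025}{34769} = \frac{31105292017}{7847919604}$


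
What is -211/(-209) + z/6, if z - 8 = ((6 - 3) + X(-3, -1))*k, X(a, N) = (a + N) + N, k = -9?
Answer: 3350/627 ≈ 5.3429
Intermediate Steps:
X(a, N) = a + 2*N (X(a, N) = (N + a) + N = a + 2*N)
z = 26 (z = 8 + ((6 - 3) + (-3 + 2*(-1)))*(-9) = 8 + (3 + (-3 - 2))*(-9) = 8 + (3 - 5)*(-9) = 8 - 2*(-9) = 8 + 18 = 26)
-211/(-209) + z/6 = -211/(-209) + 26/6 = -211*(-1/209) + 26*(⅙) = 211/209 + 13/3 = 3350/627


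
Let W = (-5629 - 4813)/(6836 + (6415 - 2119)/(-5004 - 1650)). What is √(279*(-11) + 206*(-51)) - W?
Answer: 5790089/3790204 + 5*I*√543 ≈ 1.5276 + 116.51*I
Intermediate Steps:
W = -5790089/3790204 (W = -10442/(6836 + 4296/(-6654)) = -10442/(6836 + 4296*(-1/6654)) = -10442/(6836 - 716/1109) = -10442/7580408/1109 = -10442*1109/7580408 = -5790089/3790204 ≈ -1.5276)
√(279*(-11) + 206*(-51)) - W = √(279*(-11) + 206*(-51)) - 1*(-5790089/3790204) = √(-3069 - 10506) + 5790089/3790204 = √(-13575) + 5790089/3790204 = 5*I*√543 + 5790089/3790204 = 5790089/3790204 + 5*I*√543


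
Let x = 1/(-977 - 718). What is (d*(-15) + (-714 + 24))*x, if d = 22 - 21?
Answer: 47/113 ≈ 0.41593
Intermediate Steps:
d = 1
x = -1/1695 (x = 1/(-1695) = -1/1695 ≈ -0.00058997)
(d*(-15) + (-714 + 24))*x = (1*(-15) + (-714 + 24))*(-1/1695) = (-15 - 690)*(-1/1695) = -705*(-1/1695) = 47/113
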